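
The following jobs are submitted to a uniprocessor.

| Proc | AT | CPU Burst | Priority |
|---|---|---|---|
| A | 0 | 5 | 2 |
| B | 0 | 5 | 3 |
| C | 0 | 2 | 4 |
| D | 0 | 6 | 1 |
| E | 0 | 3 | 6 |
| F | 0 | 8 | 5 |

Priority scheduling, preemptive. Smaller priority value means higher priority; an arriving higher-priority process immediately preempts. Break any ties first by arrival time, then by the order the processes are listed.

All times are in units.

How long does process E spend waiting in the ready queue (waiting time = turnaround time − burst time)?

26

Timeline: | D 0-6 | A 6-11 | B 11-16 | C 16-18 | F 18-26 | E 26-29 |
Completion: A=11  B=16  C=18  D=6  E=29  F=26
Waiting(E) = turnaround − burst = 29 − 3 = 26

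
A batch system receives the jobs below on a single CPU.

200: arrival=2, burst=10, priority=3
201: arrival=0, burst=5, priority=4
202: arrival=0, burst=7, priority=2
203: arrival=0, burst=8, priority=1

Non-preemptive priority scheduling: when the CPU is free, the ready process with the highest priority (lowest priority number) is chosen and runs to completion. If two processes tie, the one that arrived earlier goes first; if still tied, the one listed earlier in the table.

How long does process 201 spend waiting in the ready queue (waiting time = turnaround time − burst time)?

25

Timeline: | 203 0-8 | 202 8-15 | 200 15-25 | 201 25-30 |
Completion: 200=25  201=30  202=15  203=8
Waiting(201) = turnaround − burst = 30 − 5 = 25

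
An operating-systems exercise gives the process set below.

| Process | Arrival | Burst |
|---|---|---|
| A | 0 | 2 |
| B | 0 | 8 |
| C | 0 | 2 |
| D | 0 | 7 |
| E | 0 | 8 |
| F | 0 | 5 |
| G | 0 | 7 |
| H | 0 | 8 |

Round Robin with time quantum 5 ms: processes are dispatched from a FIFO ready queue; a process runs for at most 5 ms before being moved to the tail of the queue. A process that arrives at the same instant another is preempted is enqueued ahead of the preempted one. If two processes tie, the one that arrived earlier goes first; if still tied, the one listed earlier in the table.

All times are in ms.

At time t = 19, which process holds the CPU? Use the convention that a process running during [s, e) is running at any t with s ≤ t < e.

F

Schedule: | A 0-2 | B 2-7 | C 7-9 | D 9-14 | E 14-19 | F 19-24 | G 24-29 | H 29-34 | B 34-37 | D 37-39 | E 39-42 | G 42-44 | H 44-47 |
Completion: A=2  B=37  C=9  D=39  E=42  F=24  G=44  H=47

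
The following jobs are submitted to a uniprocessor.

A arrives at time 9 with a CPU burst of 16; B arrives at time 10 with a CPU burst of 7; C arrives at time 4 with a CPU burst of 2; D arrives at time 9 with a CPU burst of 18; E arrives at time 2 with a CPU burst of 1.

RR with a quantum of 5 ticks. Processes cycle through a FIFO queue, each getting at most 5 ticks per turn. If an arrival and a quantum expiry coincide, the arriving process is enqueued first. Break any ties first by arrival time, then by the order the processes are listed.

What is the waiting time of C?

0

Timeline: | idle 0-2 | E 2-3 | idle 3-4 | C 4-6 | idle 6-9 | A 9-14 | D 14-19 | B 19-24 | A 24-29 | D 29-34 | B 34-36 | A 36-41 | D 41-46 | A 46-47 | D 47-50 |
Completion: A=47  B=36  C=6  D=50  E=3
Waiting(C) = turnaround − burst = 2 − 2 = 0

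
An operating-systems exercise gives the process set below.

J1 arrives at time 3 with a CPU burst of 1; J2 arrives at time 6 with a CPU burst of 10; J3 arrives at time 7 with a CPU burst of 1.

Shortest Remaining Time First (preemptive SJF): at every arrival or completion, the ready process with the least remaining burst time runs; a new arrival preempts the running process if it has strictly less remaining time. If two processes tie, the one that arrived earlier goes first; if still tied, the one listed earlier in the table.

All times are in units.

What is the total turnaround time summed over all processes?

Gantt: | idle 0-3 | J1 3-4 | idle 4-6 | J2 6-7 | J3 7-8 | J2 8-17 |
Completion: J1=4  J2=17  J3=8
Turnaround = completion − arrival: J1=1, J2=11, J3=1
Total turnaround = 1 + 11 + 1 = 13

13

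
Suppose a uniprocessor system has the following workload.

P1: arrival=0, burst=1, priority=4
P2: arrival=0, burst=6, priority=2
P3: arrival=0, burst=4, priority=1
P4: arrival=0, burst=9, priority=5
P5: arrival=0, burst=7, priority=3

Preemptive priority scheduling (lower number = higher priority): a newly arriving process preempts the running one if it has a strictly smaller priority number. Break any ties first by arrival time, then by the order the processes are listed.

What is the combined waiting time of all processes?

Schedule: | P3 0-4 | P2 4-10 | P5 10-17 | P1 17-18 | P4 18-27 |
Completion: P1=18  P2=10  P3=4  P4=27  P5=17
Turnaround (C−A): P1=18  P2=10  P3=4  P4=27  P5=17
Waiting = turnaround − burst: P1=17, P2=4, P3=0, P4=18, P5=10
Total waiting = 17 + 4 + 0 + 18 + 10 = 49

49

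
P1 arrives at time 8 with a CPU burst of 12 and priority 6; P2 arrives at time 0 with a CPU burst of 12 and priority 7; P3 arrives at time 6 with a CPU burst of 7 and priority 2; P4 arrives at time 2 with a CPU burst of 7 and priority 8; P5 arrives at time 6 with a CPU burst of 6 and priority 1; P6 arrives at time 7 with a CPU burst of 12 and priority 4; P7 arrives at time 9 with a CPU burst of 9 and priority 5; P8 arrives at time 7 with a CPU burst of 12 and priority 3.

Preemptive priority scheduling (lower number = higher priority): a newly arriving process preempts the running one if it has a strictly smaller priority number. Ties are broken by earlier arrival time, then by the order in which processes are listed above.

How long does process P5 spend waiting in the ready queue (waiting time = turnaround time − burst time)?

0

Gantt: | P2 0-6 | P5 6-12 | P3 12-19 | P8 19-31 | P6 31-43 | P7 43-52 | P1 52-64 | P2 64-70 | P4 70-77 |
Completion: P1=64  P2=70  P3=19  P4=77  P5=12  P6=43  P7=52  P8=31
Turnaround (C−A): P1=56  P2=70  P3=13  P4=75  P5=6  P6=36  P7=43  P8=24
Waiting(P5) = turnaround − burst = 6 − 6 = 0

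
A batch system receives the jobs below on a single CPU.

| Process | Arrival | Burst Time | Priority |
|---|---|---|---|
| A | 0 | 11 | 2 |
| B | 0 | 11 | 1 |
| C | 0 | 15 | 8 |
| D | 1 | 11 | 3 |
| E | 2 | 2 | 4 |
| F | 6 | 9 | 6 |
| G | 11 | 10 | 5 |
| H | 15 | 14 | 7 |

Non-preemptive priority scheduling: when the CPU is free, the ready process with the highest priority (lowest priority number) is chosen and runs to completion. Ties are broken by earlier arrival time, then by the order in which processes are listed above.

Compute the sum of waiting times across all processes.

Schedule: | B 0-11 | A 11-22 | D 22-33 | E 33-35 | G 35-45 | F 45-54 | H 54-68 | C 68-83 |
Completion: A=22  B=11  C=83  D=33  E=35  F=54  G=45  H=68
Waiting = turnaround − burst: A=11, B=0, C=68, D=21, E=31, F=39, G=24, H=39
Total waiting = 11 + 0 + 68 + 21 + 31 + 39 + 24 + 39 = 233

233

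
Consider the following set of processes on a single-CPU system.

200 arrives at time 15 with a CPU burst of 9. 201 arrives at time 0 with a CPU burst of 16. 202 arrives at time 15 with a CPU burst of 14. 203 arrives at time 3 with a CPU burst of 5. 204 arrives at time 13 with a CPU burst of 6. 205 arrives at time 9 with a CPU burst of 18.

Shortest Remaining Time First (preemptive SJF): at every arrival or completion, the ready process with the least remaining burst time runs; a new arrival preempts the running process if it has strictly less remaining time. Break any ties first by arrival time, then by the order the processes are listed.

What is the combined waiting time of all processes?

85

Timeline: | 201 0-3 | 203 3-8 | 201 8-13 | 204 13-19 | 201 19-27 | 200 27-36 | 202 36-50 | 205 50-68 |
Completion: 200=36  201=27  202=50  203=8  204=19  205=68
Waiting = turnaround − burst: 200=12, 201=11, 202=21, 203=0, 204=0, 205=41
Total waiting = 12 + 11 + 21 + 0 + 0 + 41 = 85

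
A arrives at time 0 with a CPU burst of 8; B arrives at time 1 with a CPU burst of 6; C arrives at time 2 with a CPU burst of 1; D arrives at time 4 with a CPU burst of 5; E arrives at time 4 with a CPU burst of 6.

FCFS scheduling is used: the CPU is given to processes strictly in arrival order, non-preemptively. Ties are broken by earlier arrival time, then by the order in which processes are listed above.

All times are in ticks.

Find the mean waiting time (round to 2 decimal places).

9.20

Timeline: | A 0-8 | B 8-14 | C 14-15 | D 15-20 | E 20-26 |
Completion: A=8  B=14  C=15  D=20  E=26
Waiting times: A=0, B=7, C=12, D=11, E=16
Average waiting = (0+7+12+11+16) / 5 = 46/5 = 9.20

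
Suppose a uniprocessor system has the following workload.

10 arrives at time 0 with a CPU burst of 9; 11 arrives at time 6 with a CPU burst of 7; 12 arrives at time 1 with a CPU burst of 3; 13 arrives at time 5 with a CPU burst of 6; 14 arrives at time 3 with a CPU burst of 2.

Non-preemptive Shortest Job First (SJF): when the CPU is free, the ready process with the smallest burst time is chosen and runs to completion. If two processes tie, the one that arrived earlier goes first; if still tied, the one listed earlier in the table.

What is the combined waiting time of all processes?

39

Timeline: | 10 0-9 | 14 9-11 | 12 11-14 | 13 14-20 | 11 20-27 |
Completion: 10=9  11=27  12=14  13=20  14=11
Turnaround (C−A): 10=9  11=21  12=13  13=15  14=8
Waiting = turnaround − burst: 10=0, 11=14, 12=10, 13=9, 14=6
Total waiting = 0 + 14 + 10 + 9 + 6 = 39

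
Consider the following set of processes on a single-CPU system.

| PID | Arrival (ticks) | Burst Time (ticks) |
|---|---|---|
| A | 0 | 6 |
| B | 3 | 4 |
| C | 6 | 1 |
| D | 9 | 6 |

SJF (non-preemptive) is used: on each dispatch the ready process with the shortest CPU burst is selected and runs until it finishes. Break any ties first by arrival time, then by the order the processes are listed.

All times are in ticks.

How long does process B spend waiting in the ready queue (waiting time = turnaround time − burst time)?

Schedule: | A 0-6 | C 6-7 | B 7-11 | D 11-17 |
Completion: A=6  B=11  C=7  D=17
Turnaround (C−A): A=6  B=8  C=1  D=8
Waiting(B) = turnaround − burst = 8 − 4 = 4

4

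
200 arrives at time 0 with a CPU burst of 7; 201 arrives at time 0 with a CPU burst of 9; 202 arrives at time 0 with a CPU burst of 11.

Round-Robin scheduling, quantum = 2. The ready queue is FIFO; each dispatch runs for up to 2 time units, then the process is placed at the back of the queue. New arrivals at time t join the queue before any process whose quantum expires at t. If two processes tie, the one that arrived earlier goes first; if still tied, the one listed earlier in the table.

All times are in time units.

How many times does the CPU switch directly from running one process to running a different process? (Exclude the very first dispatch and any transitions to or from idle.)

13

Timeline: | 200 0-2 | 201 2-4 | 202 4-6 | 200 6-8 | 201 8-10 | 202 10-12 | 200 12-14 | 201 14-16 | 202 16-18 | 200 18-19 | 201 19-21 | 202 21-23 | 201 23-24 | 202 24-27 |
Completion: 200=19  201=24  202=27
Turnaround (C−A): 200=19  201=24  202=27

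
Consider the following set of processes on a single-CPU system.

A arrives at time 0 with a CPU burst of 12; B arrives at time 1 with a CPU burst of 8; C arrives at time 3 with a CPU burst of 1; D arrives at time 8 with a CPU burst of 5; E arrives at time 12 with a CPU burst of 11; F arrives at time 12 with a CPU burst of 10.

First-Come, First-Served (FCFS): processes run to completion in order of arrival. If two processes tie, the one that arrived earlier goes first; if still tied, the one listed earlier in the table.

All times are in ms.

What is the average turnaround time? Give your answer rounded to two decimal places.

21.17

Timeline: | A 0-12 | B 12-20 | C 20-21 | D 21-26 | E 26-37 | F 37-47 |
Completion: A=12  B=20  C=21  D=26  E=37  F=47
Turnaround (C−A): A=12  B=19  C=18  D=18  E=25  F=35
Turnaround times: A=12, B=19, C=18, D=18, E=25, F=35
Average turnaround = (12+19+18+18+25+35) / 6 = 127/6 = 21.17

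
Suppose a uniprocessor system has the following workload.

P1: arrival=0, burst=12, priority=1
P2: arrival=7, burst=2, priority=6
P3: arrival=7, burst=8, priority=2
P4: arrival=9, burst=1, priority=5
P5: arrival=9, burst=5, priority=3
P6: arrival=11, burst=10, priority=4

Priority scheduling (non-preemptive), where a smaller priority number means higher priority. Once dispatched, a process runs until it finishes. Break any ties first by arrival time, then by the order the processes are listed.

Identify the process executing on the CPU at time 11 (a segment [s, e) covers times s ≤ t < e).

P1

Gantt: | P1 0-12 | P3 12-20 | P5 20-25 | P6 25-35 | P4 35-36 | P2 36-38 |
Completion: P1=12  P2=38  P3=20  P4=36  P5=25  P6=35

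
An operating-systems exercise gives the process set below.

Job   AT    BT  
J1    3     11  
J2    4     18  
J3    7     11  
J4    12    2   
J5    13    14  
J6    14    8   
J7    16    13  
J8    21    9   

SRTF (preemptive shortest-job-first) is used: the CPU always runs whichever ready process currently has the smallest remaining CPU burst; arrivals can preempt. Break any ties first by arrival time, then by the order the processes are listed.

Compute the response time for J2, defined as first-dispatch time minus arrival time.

67

Timeline: | idle 0-3 | J1 3-14 | J4 14-16 | J6 16-24 | J8 24-33 | J3 33-44 | J7 44-57 | J5 57-71 | J2 71-89 |
Completion: J1=14  J2=89  J3=44  J4=16  J5=71  J6=24  J7=57  J8=33
Turnaround (C−A): J1=11  J2=85  J3=37  J4=4  J5=58  J6=10  J7=41  J8=12
Response(J2) = first start − arrival = 71 − 4 = 67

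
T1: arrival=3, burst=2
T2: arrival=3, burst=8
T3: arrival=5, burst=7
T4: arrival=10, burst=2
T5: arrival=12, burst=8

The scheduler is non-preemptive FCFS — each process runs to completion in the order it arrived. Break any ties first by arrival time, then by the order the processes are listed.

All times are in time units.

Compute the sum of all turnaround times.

57

Schedule: | idle 0-3 | T1 3-5 | T2 5-13 | T3 13-20 | T4 20-22 | T5 22-30 |
Completion: T1=5  T2=13  T3=20  T4=22  T5=30
Turnaround = completion − arrival: T1=2, T2=10, T3=15, T4=12, T5=18
Total turnaround = 2 + 10 + 15 + 12 + 18 = 57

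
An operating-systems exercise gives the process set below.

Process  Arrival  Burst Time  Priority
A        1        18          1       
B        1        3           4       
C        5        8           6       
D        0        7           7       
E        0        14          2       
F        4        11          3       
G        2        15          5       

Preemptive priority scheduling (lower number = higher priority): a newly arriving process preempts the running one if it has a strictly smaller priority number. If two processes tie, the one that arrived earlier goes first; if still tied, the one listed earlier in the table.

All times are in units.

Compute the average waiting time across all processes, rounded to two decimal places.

Gantt: | E 0-1 | A 1-19 | E 19-32 | F 32-43 | B 43-46 | G 46-61 | C 61-69 | D 69-76 |
Completion: A=19  B=46  C=69  D=76  E=32  F=43  G=61
Waiting times: A=0, B=42, C=56, D=69, E=18, F=28, G=44
Average waiting = (0+42+56+69+18+28+44) / 7 = 257/7 = 36.71

36.71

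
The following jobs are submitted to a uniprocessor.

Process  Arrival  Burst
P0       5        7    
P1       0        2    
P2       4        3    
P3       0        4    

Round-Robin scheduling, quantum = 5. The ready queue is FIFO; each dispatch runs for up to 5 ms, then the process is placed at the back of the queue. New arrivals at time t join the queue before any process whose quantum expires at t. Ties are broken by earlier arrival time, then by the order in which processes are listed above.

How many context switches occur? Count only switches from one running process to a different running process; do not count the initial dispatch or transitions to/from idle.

3

Timeline: | P1 0-2 | P3 2-6 | P2 6-9 | P0 9-16 |
Completion: P0=16  P1=2  P2=9  P3=6
Turnaround (C−A): P0=11  P1=2  P2=5  P3=6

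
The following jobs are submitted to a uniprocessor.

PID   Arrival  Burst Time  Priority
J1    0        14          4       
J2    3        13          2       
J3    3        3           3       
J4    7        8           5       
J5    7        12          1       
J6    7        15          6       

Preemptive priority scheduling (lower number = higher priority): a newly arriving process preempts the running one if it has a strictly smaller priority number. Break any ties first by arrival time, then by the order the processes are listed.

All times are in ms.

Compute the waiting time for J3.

Timeline: | J1 0-3 | J2 3-7 | J5 7-19 | J2 19-28 | J3 28-31 | J1 31-42 | J4 42-50 | J6 50-65 |
Completion: J1=42  J2=28  J3=31  J4=50  J5=19  J6=65
Waiting(J3) = turnaround − burst = 28 − 3 = 25

25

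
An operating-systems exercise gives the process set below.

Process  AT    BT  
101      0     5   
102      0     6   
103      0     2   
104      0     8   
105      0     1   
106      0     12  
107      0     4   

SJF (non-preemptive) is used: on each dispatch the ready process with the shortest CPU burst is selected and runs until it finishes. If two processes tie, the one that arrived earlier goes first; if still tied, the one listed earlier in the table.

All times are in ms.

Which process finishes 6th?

Schedule: | 105 0-1 | 103 1-3 | 107 3-7 | 101 7-12 | 102 12-18 | 104 18-26 | 106 26-38 |
Completion: 101=12  102=18  103=3  104=26  105=1  106=38  107=7
Finish order: 105 → 103 → 107 → 101 → 102 → 104 → 106

104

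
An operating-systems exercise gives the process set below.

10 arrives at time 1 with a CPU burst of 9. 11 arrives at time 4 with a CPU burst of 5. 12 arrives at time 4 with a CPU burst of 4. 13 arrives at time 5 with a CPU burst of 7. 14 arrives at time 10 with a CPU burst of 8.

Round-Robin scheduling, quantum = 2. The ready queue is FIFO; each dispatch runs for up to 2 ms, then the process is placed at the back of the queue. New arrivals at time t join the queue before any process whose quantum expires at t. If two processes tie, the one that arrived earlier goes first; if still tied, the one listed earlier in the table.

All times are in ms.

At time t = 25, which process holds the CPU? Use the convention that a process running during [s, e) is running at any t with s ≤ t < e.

Schedule: | idle 0-1 | 10 1-5 | 11 5-7 | 12 7-9 | 13 9-11 | 10 11-13 | 11 13-15 | 12 15-17 | 14 17-19 | 13 19-21 | 10 21-23 | 11 23-24 | 14 24-26 | 13 26-28 | 10 28-29 | 14 29-31 | 13 31-32 | 14 32-34 |
Completion: 10=29  11=24  12=17  13=32  14=34
Turnaround (C−A): 10=28  11=20  12=13  13=27  14=24

14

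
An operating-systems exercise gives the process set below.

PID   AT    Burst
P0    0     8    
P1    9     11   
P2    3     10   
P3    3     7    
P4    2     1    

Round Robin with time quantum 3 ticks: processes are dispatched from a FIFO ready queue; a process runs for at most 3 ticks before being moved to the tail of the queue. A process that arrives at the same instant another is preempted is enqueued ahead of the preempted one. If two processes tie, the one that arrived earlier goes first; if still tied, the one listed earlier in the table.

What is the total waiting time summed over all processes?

74

Timeline: | P0 0-3 | P4 3-4 | P2 4-7 | P3 7-10 | P0 10-13 | P2 13-16 | P1 16-19 | P3 19-22 | P0 22-24 | P2 24-27 | P1 27-30 | P3 30-31 | P2 31-32 | P1 32-37 |
Completion: P0=24  P1=37  P2=32  P3=31  P4=4
Turnaround (C−A): P0=24  P1=28  P2=29  P3=28  P4=2
Waiting = turnaround − burst: P0=16, P1=17, P2=19, P3=21, P4=1
Total waiting = 16 + 17 + 19 + 21 + 1 = 74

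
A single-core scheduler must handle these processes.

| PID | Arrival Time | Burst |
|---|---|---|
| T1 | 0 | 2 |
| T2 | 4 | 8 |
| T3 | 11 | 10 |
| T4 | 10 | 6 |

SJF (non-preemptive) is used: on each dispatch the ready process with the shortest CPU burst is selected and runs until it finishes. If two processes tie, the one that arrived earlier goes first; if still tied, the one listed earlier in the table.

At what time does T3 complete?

Schedule: | T1 0-2 | idle 2-4 | T2 4-12 | T4 12-18 | T3 18-28 |
Completion: T1=2  T2=12  T3=28  T4=18
Turnaround (C−A): T1=2  T2=8  T3=17  T4=8

28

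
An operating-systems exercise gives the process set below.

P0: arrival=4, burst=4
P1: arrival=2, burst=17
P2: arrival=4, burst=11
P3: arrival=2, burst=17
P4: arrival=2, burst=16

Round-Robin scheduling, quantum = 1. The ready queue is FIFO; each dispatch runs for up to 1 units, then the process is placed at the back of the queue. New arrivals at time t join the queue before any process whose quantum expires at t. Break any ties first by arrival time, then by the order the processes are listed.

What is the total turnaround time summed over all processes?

257

Schedule: | idle 0-2 | P1 2-3 | P3 3-4 | P4 4-5 | P1 5-6 | P0 6-7 | P2 7-8 | P3 8-9 | P4 9-10 | P1 10-11 | P0 11-12 | P2 12-13 | P3 13-14 | P4 14-15 | P1 15-16 | P0 16-17 | P2 17-18 | P3 18-19 | P4 19-20 | P1 20-21 | P0 21-22 | P2 22-23 | P3 23-24 | P4 24-25 | P1 25-26 | P2 26-27 | P3 27-28 | P4 28-29 | P1 29-30 | P2 30-31 | P3 31-32 | P4 32-33 | P1 33-34 | P2 34-35 | P3 35-36 | P4 36-37 | P1 37-38 | P2 38-39 | P3 39-40 | P4 40-41 | P1 41-42 | P2 42-43 | P3 43-44 | P4 44-45 | P1 45-46 | P2 46-47 | P3 47-48 | P4 48-49 | P1 49-50 | P2 50-51 | P3 51-52 | P4 52-53 | P1 53-54 | P3 54-55 | P4 55-56 | P1 56-57 | P3 57-58 | P4 58-59 | P1 59-60 | P3 60-61 | P4 61-62 | P1 62-63 | P3 63-64 | P4 64-65 | P1 65-66 | P3 66-67 |
Completion: P0=22  P1=66  P2=51  P3=67  P4=65
Turnaround (C−A): P0=18  P1=64  P2=47  P3=65  P4=63
Turnaround = completion − arrival: P0=18, P1=64, P2=47, P3=65, P4=63
Total turnaround = 18 + 64 + 47 + 65 + 63 = 257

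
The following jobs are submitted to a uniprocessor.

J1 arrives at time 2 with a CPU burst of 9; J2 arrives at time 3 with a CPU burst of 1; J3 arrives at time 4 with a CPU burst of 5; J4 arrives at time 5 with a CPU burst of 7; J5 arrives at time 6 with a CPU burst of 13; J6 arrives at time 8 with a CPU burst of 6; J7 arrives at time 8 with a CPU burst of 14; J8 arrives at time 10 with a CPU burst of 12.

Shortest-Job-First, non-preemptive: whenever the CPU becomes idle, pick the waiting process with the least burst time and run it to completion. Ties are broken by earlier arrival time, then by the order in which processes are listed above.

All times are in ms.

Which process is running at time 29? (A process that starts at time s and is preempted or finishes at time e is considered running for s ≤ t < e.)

J4

Schedule: | idle 0-2 | J1 2-11 | J2 11-12 | J3 12-17 | J6 17-23 | J4 23-30 | J8 30-42 | J5 42-55 | J7 55-69 |
Completion: J1=11  J2=12  J3=17  J4=30  J5=55  J6=23  J7=69  J8=42
Turnaround (C−A): J1=9  J2=9  J3=13  J4=25  J5=49  J6=15  J7=61  J8=32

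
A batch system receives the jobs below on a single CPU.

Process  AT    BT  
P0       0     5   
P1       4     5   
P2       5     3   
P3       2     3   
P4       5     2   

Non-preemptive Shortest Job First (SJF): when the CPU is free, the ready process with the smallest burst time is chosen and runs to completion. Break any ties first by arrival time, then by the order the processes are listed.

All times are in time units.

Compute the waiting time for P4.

Gantt: | P0 0-5 | P4 5-7 | P3 7-10 | P2 10-13 | P1 13-18 |
Completion: P0=5  P1=18  P2=13  P3=10  P4=7
Turnaround (C−A): P0=5  P1=14  P2=8  P3=8  P4=2
Waiting(P4) = turnaround − burst = 2 − 2 = 0

0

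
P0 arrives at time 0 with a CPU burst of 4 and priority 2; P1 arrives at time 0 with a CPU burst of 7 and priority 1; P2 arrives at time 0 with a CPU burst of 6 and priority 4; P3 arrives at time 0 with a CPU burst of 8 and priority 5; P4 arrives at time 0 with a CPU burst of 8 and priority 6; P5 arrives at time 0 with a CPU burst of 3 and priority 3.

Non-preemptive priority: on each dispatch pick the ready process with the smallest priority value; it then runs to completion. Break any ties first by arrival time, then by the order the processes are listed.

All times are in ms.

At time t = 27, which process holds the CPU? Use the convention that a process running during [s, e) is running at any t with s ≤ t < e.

Schedule: | P1 0-7 | P0 7-11 | P5 11-14 | P2 14-20 | P3 20-28 | P4 28-36 |
Completion: P0=11  P1=7  P2=20  P3=28  P4=36  P5=14
Turnaround (C−A): P0=11  P1=7  P2=20  P3=28  P4=36  P5=14

P3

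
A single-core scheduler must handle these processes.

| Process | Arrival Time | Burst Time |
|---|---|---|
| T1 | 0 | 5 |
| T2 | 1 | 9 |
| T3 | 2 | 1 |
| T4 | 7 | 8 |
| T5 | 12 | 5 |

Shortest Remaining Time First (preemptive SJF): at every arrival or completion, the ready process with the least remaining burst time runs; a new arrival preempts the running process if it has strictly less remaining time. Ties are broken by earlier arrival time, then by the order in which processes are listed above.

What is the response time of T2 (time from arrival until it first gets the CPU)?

5

Schedule: | T1 0-2 | T3 2-3 | T1 3-6 | T2 6-15 | T5 15-20 | T4 20-28 |
Completion: T1=6  T2=15  T3=3  T4=28  T5=20
Response(T2) = first start − arrival = 6 − 1 = 5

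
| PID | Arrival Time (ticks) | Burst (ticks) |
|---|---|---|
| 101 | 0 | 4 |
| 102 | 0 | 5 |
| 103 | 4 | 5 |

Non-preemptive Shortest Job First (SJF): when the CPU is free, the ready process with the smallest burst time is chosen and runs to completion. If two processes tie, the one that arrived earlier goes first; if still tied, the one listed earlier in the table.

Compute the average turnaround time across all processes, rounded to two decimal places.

Schedule: | 101 0-4 | 102 4-9 | 103 9-14 |
Completion: 101=4  102=9  103=14
Turnaround times: 101=4, 102=9, 103=10
Average turnaround = (4+9+10) / 3 = 23/3 = 7.67

7.67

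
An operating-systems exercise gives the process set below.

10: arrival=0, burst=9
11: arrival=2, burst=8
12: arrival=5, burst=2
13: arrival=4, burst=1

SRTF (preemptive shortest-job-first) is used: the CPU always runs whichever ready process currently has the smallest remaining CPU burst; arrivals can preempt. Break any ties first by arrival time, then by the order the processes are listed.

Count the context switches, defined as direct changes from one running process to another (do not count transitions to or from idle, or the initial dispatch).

Gantt: | 10 0-4 | 13 4-5 | 12 5-7 | 10 7-12 | 11 12-20 |
Completion: 10=12  11=20  12=7  13=5

4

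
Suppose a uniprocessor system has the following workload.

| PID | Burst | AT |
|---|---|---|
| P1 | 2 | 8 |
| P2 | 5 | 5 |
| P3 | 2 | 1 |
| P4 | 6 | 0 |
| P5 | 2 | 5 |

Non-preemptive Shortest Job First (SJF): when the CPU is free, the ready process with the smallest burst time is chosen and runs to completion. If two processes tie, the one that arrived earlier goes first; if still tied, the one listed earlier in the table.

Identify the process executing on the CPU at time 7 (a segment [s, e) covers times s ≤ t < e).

P3

Gantt: | P4 0-6 | P3 6-8 | P5 8-10 | P1 10-12 | P2 12-17 |
Completion: P1=12  P2=17  P3=8  P4=6  P5=10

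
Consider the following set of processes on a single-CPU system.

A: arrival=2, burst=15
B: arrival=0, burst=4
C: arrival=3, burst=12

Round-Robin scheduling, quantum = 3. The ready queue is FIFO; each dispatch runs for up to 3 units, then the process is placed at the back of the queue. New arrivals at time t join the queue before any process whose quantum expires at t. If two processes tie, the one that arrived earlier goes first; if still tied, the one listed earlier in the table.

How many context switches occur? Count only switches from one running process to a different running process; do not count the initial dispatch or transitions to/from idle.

10

Gantt: | B 0-3 | A 3-6 | C 6-9 | B 9-10 | A 10-13 | C 13-16 | A 16-19 | C 19-22 | A 22-25 | C 25-28 | A 28-31 |
Completion: A=31  B=10  C=28
Turnaround (C−A): A=29  B=10  C=25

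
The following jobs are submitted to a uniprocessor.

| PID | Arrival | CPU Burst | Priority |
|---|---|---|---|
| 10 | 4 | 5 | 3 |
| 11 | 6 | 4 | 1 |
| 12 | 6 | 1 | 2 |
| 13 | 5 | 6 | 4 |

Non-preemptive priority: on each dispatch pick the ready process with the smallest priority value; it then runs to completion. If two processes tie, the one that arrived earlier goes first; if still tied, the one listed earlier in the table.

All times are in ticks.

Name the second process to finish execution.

11

Gantt: | idle 0-4 | 10 4-9 | 11 9-13 | 12 13-14 | 13 14-20 |
Completion: 10=9  11=13  12=14  13=20
Turnaround (C−A): 10=5  11=7  12=8  13=15
Finish order: 10 → 11 → 12 → 13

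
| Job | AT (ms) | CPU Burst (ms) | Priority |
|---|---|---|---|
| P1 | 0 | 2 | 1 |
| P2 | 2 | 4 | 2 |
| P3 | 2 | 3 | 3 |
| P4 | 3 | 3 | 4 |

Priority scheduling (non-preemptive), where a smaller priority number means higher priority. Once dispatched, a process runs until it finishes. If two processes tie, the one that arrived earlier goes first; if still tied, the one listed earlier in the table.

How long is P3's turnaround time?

Gantt: | P1 0-2 | P2 2-6 | P3 6-9 | P4 9-12 |
Completion: P1=2  P2=6  P3=9  P4=12
Turnaround(P3) = completion − arrival = 9 − 2 = 7

7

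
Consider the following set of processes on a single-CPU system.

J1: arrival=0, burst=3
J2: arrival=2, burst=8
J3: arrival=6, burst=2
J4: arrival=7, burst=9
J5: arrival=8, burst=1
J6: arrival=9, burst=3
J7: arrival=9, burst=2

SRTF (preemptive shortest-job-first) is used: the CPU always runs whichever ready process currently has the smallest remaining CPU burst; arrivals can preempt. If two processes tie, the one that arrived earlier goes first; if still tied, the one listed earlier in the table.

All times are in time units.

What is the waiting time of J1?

0

Schedule: | J1 0-3 | J2 3-6 | J3 6-8 | J5 8-9 | J7 9-11 | J6 11-14 | J2 14-19 | J4 19-28 |
Completion: J1=3  J2=19  J3=8  J4=28  J5=9  J6=14  J7=11
Waiting(J1) = turnaround − burst = 3 − 3 = 0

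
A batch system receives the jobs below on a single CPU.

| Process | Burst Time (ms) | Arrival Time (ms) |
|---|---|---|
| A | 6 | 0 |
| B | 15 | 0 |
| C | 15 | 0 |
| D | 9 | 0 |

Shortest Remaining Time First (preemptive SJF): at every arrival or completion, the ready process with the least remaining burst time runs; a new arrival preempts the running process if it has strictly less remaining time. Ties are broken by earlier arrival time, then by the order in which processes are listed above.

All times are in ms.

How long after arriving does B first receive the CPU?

15

Timeline: | A 0-6 | D 6-15 | B 15-30 | C 30-45 |
Completion: A=6  B=30  C=45  D=15
Turnaround (C−A): A=6  B=30  C=45  D=15
Response(B) = first start − arrival = 15 − 0 = 15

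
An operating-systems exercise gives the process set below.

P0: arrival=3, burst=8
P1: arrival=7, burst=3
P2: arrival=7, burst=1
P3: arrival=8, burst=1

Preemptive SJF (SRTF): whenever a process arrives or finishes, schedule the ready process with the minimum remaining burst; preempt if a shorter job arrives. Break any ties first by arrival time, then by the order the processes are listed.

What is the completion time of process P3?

9

Schedule: | idle 0-3 | P0 3-7 | P2 7-8 | P3 8-9 | P1 9-12 | P0 12-16 |
Completion: P0=16  P1=12  P2=8  P3=9
Turnaround (C−A): P0=13  P1=5  P2=1  P3=1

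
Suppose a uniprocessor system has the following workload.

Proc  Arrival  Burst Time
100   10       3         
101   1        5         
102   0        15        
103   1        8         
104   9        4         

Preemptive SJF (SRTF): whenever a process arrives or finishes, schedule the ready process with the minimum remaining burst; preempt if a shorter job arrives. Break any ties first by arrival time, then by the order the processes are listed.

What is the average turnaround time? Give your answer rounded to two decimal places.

14.00

Timeline: | 102 0-1 | 101 1-6 | 103 6-9 | 104 9-13 | 100 13-16 | 103 16-21 | 102 21-35 |
Completion: 100=16  101=6  102=35  103=21  104=13
Turnaround (C−A): 100=6  101=5  102=35  103=20  104=4
Turnaround times: 100=6, 101=5, 102=35, 103=20, 104=4
Average turnaround = (6+5+35+20+4) / 5 = 70/5 = 14.00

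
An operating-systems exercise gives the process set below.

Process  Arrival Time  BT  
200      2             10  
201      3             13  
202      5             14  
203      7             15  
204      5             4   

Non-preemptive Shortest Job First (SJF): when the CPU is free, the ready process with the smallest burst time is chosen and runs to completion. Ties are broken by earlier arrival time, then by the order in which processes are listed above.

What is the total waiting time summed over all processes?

Timeline: | idle 0-2 | 200 2-12 | 204 12-16 | 201 16-29 | 202 29-43 | 203 43-58 |
Completion: 200=12  201=29  202=43  203=58  204=16
Turnaround (C−A): 200=10  201=26  202=38  203=51  204=11
Waiting = turnaround − burst: 200=0, 201=13, 202=24, 203=36, 204=7
Total waiting = 0 + 13 + 24 + 36 + 7 = 80

80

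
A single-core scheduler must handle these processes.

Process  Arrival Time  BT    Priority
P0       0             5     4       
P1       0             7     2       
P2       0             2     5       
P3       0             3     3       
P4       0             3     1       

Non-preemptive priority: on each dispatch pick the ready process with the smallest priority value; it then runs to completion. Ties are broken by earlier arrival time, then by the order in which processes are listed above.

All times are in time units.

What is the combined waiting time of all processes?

44

Schedule: | P4 0-3 | P1 3-10 | P3 10-13 | P0 13-18 | P2 18-20 |
Completion: P0=18  P1=10  P2=20  P3=13  P4=3
Turnaround (C−A): P0=18  P1=10  P2=20  P3=13  P4=3
Waiting = turnaround − burst: P0=13, P1=3, P2=18, P3=10, P4=0
Total waiting = 13 + 3 + 18 + 10 + 0 = 44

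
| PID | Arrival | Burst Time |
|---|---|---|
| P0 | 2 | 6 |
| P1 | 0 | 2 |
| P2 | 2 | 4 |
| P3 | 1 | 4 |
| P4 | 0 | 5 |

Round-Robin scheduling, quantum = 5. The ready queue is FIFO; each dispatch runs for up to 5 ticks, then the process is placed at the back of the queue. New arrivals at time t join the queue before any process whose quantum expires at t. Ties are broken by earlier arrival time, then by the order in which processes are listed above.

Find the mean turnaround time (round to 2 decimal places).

Schedule: | P1 0-2 | P4 2-7 | P3 7-11 | P0 11-16 | P2 16-20 | P0 20-21 |
Completion: P0=21  P1=2  P2=20  P3=11  P4=7
Turnaround times: P0=19, P1=2, P2=18, P3=10, P4=7
Average turnaround = (19+2+18+10+7) / 5 = 56/5 = 11.20

11.20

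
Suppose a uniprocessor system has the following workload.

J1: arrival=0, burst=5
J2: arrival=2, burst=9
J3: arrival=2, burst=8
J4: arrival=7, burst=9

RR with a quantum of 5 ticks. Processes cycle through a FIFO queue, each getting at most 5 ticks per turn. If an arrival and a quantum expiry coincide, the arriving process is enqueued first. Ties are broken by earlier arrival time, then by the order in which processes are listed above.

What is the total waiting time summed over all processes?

Schedule: | J1 0-5 | J2 5-10 | J3 10-15 | J4 15-20 | J2 20-24 | J3 24-27 | J4 27-31 |
Completion: J1=5  J2=24  J3=27  J4=31
Waiting = turnaround − burst: J1=0, J2=13, J3=17, J4=15
Total waiting = 0 + 13 + 17 + 15 = 45

45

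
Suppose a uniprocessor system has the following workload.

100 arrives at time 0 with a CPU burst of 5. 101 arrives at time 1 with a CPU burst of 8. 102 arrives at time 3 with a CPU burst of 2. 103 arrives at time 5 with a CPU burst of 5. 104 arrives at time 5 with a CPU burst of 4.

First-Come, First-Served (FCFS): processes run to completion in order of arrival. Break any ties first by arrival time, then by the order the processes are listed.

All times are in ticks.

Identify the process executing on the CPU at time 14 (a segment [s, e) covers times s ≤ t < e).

102

Timeline: | 100 0-5 | 101 5-13 | 102 13-15 | 103 15-20 | 104 20-24 |
Completion: 100=5  101=13  102=15  103=20  104=24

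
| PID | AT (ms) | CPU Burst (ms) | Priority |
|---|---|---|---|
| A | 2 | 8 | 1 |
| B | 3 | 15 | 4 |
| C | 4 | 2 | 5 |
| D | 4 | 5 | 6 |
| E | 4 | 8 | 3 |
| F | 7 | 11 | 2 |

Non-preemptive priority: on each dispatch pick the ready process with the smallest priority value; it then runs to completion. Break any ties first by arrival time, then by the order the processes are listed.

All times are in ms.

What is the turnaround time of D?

Timeline: | idle 0-2 | A 2-10 | F 10-21 | E 21-29 | B 29-44 | C 44-46 | D 46-51 |
Completion: A=10  B=44  C=46  D=51  E=29  F=21
Turnaround(D) = completion − arrival = 51 − 4 = 47

47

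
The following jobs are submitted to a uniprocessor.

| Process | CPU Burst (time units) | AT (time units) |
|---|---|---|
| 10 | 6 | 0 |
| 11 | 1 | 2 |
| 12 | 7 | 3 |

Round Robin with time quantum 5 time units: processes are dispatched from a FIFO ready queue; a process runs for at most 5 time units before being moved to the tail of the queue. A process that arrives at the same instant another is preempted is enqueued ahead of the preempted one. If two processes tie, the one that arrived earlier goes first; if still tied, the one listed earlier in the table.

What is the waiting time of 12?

Schedule: | 10 0-5 | 11 5-6 | 12 6-11 | 10 11-12 | 12 12-14 |
Completion: 10=12  11=6  12=14
Turnaround (C−A): 10=12  11=4  12=11
Waiting(12) = turnaround − burst = 11 − 7 = 4

4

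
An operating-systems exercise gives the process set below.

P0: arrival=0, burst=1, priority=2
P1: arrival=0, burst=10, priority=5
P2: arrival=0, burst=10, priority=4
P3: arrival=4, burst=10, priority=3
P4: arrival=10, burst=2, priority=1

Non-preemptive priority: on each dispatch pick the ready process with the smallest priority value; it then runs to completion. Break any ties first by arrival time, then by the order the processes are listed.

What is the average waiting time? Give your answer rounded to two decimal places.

6.80

Timeline: | P0 0-1 | P2 1-11 | P4 11-13 | P3 13-23 | P1 23-33 |
Completion: P0=1  P1=33  P2=11  P3=23  P4=13
Turnaround (C−A): P0=1  P1=33  P2=11  P3=19  P4=3
Waiting times: P0=0, P1=23, P2=1, P3=9, P4=1
Average waiting = (0+23+1+9+1) / 5 = 34/5 = 6.80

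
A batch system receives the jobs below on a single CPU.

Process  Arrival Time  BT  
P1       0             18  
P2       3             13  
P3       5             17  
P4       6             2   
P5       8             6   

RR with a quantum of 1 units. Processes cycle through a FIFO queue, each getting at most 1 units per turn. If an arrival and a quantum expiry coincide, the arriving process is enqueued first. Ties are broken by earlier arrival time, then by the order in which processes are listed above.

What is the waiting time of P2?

Timeline: | P1 0-3 | P2 3-4 | P1 4-5 | P2 5-6 | P3 6-7 | P1 7-8 | P4 8-9 | P2 9-10 | P3 10-11 | P5 11-12 | P1 12-13 | P4 13-14 | P2 14-15 | P3 15-16 | P5 16-17 | P1 17-18 | P2 18-19 | P3 19-20 | P5 20-21 | P1 21-22 | P2 22-23 | P3 23-24 | P5 24-25 | P1 25-26 | P2 26-27 | P3 27-28 | P5 28-29 | P1 29-30 | P2 30-31 | P3 31-32 | P5 32-33 | P1 33-34 | P2 34-35 | P3 35-36 | P1 36-37 | P2 37-38 | P3 38-39 | P1 39-40 | P2 40-41 | P3 41-42 | P1 42-43 | P2 43-44 | P3 44-45 | P1 45-46 | P2 46-47 | P3 47-48 | P1 48-49 | P3 49-50 | P1 50-51 | P3 51-52 | P1 52-53 | P3 53-56 |
Completion: P1=53  P2=47  P3=56  P4=14  P5=33
Turnaround (C−A): P1=53  P2=44  P3=51  P4=8  P5=25
Waiting(P2) = turnaround − burst = 44 − 13 = 31

31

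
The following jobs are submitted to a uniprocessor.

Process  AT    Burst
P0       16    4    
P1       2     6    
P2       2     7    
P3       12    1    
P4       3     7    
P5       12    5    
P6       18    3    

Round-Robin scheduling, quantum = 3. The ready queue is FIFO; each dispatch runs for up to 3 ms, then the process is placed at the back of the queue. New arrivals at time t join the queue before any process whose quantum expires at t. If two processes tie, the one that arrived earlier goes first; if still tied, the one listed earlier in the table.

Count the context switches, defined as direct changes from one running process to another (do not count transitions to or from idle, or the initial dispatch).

13

Gantt: | idle 0-2 | P1 2-5 | P2 5-8 | P4 8-11 | P1 11-14 | P2 14-17 | P4 17-20 | P3 20-21 | P5 21-24 | P0 24-27 | P2 27-28 | P6 28-31 | P4 31-32 | P5 32-34 | P0 34-35 |
Completion: P0=35  P1=14  P2=28  P3=21  P4=32  P5=34  P6=31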